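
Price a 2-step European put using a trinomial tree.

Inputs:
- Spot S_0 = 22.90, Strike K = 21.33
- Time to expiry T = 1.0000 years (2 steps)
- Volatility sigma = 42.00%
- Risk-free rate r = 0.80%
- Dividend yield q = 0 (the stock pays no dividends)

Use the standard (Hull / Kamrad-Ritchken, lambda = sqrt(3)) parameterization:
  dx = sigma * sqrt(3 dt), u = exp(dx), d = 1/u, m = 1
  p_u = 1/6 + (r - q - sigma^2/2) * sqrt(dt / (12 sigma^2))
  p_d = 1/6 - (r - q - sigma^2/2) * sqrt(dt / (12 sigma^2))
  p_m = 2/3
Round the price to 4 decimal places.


Answer: Price = V(0,0) = 2.6293

Derivation:
dt = T/N = 0.500000; dx = sigma*sqrt(3*dt) = 0.514393
u = exp(dx) = 1.672623; d = 1/u = 0.597863
p_u = 0.127689, p_m = 0.666667, p_d = 0.205645
Discount per step: exp(-r*dt) = 0.996008
Stock lattice S(k, j) with j the centered position index:
  k=0: S(0,+0) = 22.9000
  k=1: S(1,-1) = 13.6911; S(1,+0) = 22.9000; S(1,+1) = 38.3031
  k=2: S(2,-2) = 8.1854; S(2,-1) = 13.6911; S(2,+0) = 22.9000; S(2,+1) = 38.3031; S(2,+2) = 64.0666
Terminal payoffs V(N, j) = max(K - S_T, 0):
  V(2,-2) = 13.144607; V(2,-1) = 7.638926; V(2,+0) = 0.000000; V(2,+1) = 0.000000; V(2,+2) = 0.000000
Backward induction: V(k, j) = exp(-r*dt) * [p_u * V(k+1, j+1) + p_m * V(k+1, j) + p_d * V(k+1, j-1)]
  V(1,-1) = exp(-r*dt) * [p_u*0.000000 + p_m*7.638926 + p_d*13.144607] = 7.764615
  V(1,+0) = exp(-r*dt) * [p_u*0.000000 + p_m*0.000000 + p_d*7.638926] = 1.564633
  V(1,+1) = exp(-r*dt) * [p_u*0.000000 + p_m*0.000000 + p_d*0.000000] = 0.000000
  V(0,+0) = exp(-r*dt) * [p_u*0.000000 + p_m*1.564633 + p_d*7.764615] = 2.629302


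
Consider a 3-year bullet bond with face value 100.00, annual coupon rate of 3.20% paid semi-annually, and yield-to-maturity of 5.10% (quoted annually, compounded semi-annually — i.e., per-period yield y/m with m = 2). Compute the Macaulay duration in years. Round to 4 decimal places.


Coupon per period c = face * coupon_rate / m = 1.600000
Periods per year m = 2; per-period yield y/m = 0.025500
Number of cashflows N = 6
Cashflows (t years, CF_t, discount factor 1/(1+y/m)^(m*t), PV):
  t = 0.5000: CF_t = 1.600000, DF = 0.975134, PV = 1.560215
  t = 1.0000: CF_t = 1.600000, DF = 0.950886, PV = 1.521418
  t = 1.5000: CF_t = 1.600000, DF = 0.927242, PV = 1.483587
  t = 2.0000: CF_t = 1.600000, DF = 0.904185, PV = 1.446696
  t = 2.5000: CF_t = 1.600000, DF = 0.881702, PV = 1.410723
  t = 3.0000: CF_t = 101.600000, DF = 0.859777, PV = 87.353381
Price P = sum_t PV_t = 94.776020
Macaulay numerator sum_t t * PV_t:
  t * PV_t at t = 0.5000: 0.780107
  t * PV_t at t = 1.0000: 1.521418
  t * PV_t at t = 1.5000: 2.225380
  t * PV_t at t = 2.0000: 2.893392
  t * PV_t at t = 2.5000: 3.526807
  t * PV_t at t = 3.0000: 262.060143
Macaulay duration D = (sum_t t * PV_t) / P = 273.007249 / 94.776020 = 2.880552

Answer: Macaulay duration = 2.8806 years


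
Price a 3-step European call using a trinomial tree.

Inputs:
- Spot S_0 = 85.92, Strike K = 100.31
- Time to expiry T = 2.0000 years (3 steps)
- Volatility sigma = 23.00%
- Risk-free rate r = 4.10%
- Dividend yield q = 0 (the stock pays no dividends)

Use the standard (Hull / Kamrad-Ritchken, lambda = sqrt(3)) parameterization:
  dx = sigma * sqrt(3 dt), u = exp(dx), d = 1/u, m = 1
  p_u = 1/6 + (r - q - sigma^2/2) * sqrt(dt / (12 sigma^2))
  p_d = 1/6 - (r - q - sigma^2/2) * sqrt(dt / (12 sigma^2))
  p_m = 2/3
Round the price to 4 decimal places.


dt = T/N = 0.666667; dx = sigma*sqrt(3*dt) = 0.325269
u = exp(dx) = 1.384403; d = 1/u = 0.722333
p_u = 0.181577, p_m = 0.666667, p_d = 0.151756
Discount per step: exp(-r*dt) = 0.973037
Stock lattice S(k, j) with j the centered position index:
  k=0: S(0,+0) = 85.9200
  k=1: S(1,-1) = 62.0628; S(1,+0) = 85.9200; S(1,+1) = 118.9479
  k=2: S(2,-2) = 44.8300; S(2,-1) = 62.0628; S(2,+0) = 85.9200; S(2,+1) = 118.9479; S(2,+2) = 164.6719
  k=3: S(3,-3) = 32.3822; S(3,-2) = 44.8300; S(3,-1) = 62.0628; S(3,+0) = 85.9200; S(3,+1) = 118.9479; S(3,+2) = 164.6719; S(3,+3) = 227.9723
Terminal payoffs V(N, j) = max(S_T - K, 0):
  V(3,-3) = 0.000000; V(3,-2) = 0.000000; V(3,-1) = 0.000000; V(3,+0) = 0.000000; V(3,+1) = 18.637920; V(3,+2) = 64.361877; V(3,+3) = 127.662268
Backward induction: V(k, j) = exp(-r*dt) * [p_u * V(k+1, j+1) + p_m * V(k+1, j) + p_d * V(k+1, j-1)]
  V(2,-2) = exp(-r*dt) * [p_u*0.000000 + p_m*0.000000 + p_d*0.000000] = 0.000000
  V(2,-1) = exp(-r*dt) * [p_u*0.000000 + p_m*0.000000 + p_d*0.000000] = 0.000000
  V(2,+0) = exp(-r*dt) * [p_u*18.637920 + p_m*0.000000 + p_d*0.000000] = 3.292976
  V(2,+1) = exp(-r*dt) * [p_u*64.361877 + p_m*18.637920 + p_d*0.000000] = 23.461808
  V(2,+2) = exp(-r*dt) * [p_u*127.662268 + p_m*64.361877 + p_d*18.637920] = 67.058698
  V(1,-1) = exp(-r*dt) * [p_u*3.292976 + p_m*0.000000 + p_d*0.000000] = 0.581808
  V(1,+0) = exp(-r*dt) * [p_u*23.461808 + p_m*3.292976 + p_d*0.000000] = 6.281392
  V(1,+1) = exp(-r*dt) * [p_u*67.058698 + p_m*23.461808 + p_d*3.292976] = 27.553754
  V(0,+0) = exp(-r*dt) * [p_u*27.553754 + p_m*6.281392 + p_d*0.581808] = 9.028834

Answer: Price = V(0,0) = 9.0288


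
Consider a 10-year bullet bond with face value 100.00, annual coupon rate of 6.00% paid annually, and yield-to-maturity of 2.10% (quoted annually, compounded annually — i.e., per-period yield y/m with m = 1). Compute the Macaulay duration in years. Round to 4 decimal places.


Coupon per period c = face * coupon_rate / m = 6.000000
Periods per year m = 1; per-period yield y/m = 0.021000
Number of cashflows N = 10
Cashflows (t years, CF_t, discount factor 1/(1+y/m)^(m*t), PV):
  t = 1.0000: CF_t = 6.000000, DF = 0.979432, PV = 5.876592
  t = 2.0000: CF_t = 6.000000, DF = 0.959287, PV = 5.755721
  t = 3.0000: CF_t = 6.000000, DF = 0.939556, PV = 5.637337
  t = 4.0000: CF_t = 6.000000, DF = 0.920231, PV = 5.521388
  t = 5.0000: CF_t = 6.000000, DF = 0.901304, PV = 5.407824
  t = 6.0000: CF_t = 6.000000, DF = 0.882766, PV = 5.296595
  t = 7.0000: CF_t = 6.000000, DF = 0.864609, PV = 5.187655
  t = 8.0000: CF_t = 6.000000, DF = 0.846826, PV = 5.080955
  t = 9.0000: CF_t = 6.000000, DF = 0.829408, PV = 4.976449
  t = 10.0000: CF_t = 106.000000, DF = 0.812349, PV = 86.108980
Price P = sum_t PV_t = 134.849496
Macaulay numerator sum_t t * PV_t:
  t * PV_t at t = 1.0000: 5.876592
  t * PV_t at t = 2.0000: 11.511443
  t * PV_t at t = 3.0000: 16.912012
  t * PV_t at t = 4.0000: 22.085553
  t * PV_t at t = 5.0000: 27.039119
  t * PV_t at t = 6.0000: 31.779572
  t * PV_t at t = 7.0000: 36.313582
  t * PV_t at t = 8.0000: 40.647637
  t * PV_t at t = 9.0000: 44.788042
  t * PV_t at t = 10.0000: 861.089799
Macaulay duration D = (sum_t t * PV_t) / P = 1098.043352 / 134.849496 = 8.142732

Answer: Macaulay duration = 8.1427 years


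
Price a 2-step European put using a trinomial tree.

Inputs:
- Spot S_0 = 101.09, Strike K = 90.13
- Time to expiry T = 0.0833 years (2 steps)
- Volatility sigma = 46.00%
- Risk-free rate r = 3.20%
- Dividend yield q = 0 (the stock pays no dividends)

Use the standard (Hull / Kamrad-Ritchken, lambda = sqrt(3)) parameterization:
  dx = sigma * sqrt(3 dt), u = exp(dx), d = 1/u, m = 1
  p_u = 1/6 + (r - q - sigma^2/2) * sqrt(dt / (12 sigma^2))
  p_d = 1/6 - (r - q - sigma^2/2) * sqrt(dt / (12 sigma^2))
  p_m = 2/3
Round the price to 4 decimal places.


dt = T/N = 0.041650; dx = sigma*sqrt(3*dt) = 0.162602
u = exp(dx) = 1.176568; d = 1/u = 0.849929
p_u = 0.157215, p_m = 0.666667, p_d = 0.176118
Discount per step: exp(-r*dt) = 0.998668
Stock lattice S(k, j) with j the centered position index:
  k=0: S(0,+0) = 101.0900
  k=1: S(1,-1) = 85.9194; S(1,+0) = 101.0900; S(1,+1) = 118.9393
  k=2: S(2,-2) = 73.0254; S(2,-1) = 85.9194; S(2,+0) = 101.0900; S(2,+1) = 118.9393; S(2,+2) = 139.9402
Terminal payoffs V(N, j) = max(K - S_T, 0):
  V(2,-2) = 17.104613; V(2,-1) = 4.210640; V(2,+0) = 0.000000; V(2,+1) = 0.000000; V(2,+2) = 0.000000
Backward induction: V(k, j) = exp(-r*dt) * [p_u * V(k+1, j+1) + p_m * V(k+1, j) + p_d * V(k+1, j-1)]
  V(1,-1) = exp(-r*dt) * [p_u*0.000000 + p_m*4.210640 + p_d*17.104613] = 5.811781
  V(1,+0) = exp(-r*dt) * [p_u*0.000000 + p_m*0.000000 + p_d*4.210640] = 0.740584
  V(1,+1) = exp(-r*dt) * [p_u*0.000000 + p_m*0.000000 + p_d*0.000000] = 0.000000
  V(0,+0) = exp(-r*dt) * [p_u*0.000000 + p_m*0.740584 + p_d*5.811781] = 1.515264

Answer: Price = V(0,0) = 1.5153


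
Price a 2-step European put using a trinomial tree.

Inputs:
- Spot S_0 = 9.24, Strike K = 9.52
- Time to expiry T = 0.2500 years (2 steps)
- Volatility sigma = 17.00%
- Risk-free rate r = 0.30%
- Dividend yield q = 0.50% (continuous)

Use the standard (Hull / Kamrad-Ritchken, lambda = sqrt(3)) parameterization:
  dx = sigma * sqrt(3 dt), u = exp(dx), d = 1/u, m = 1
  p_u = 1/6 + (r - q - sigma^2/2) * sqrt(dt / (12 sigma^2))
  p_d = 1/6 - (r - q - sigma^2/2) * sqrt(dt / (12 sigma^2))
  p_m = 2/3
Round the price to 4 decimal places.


Answer: Price = V(0,0) = 0.4834

Derivation:
dt = T/N = 0.125000; dx = sigma*sqrt(3*dt) = 0.104103
u = exp(dx) = 1.109715; d = 1/u = 0.901132
p_u = 0.156791, p_m = 0.666667, p_d = 0.176543
Discount per step: exp(-r*dt) = 0.999625
Stock lattice S(k, j) with j the centered position index:
  k=0: S(0,+0) = 9.2400
  k=1: S(1,-1) = 8.3265; S(1,+0) = 9.2400; S(1,+1) = 10.2538
  k=2: S(2,-2) = 7.5032; S(2,-1) = 8.3265; S(2,+0) = 9.2400; S(2,+1) = 10.2538; S(2,+2) = 11.3788
Terminal payoffs V(N, j) = max(K - S_T, 0):
  V(2,-2) = 2.016758; V(2,-1) = 1.193539; V(2,+0) = 0.280000; V(2,+1) = 0.000000; V(2,+2) = 0.000000
Backward induction: V(k, j) = exp(-r*dt) * [p_u * V(k+1, j+1) + p_m * V(k+1, j) + p_d * V(k+1, j-1)]
  V(1,-1) = exp(-r*dt) * [p_u*0.280000 + p_m*1.193539 + p_d*2.016758] = 1.195189
  V(1,+0) = exp(-r*dt) * [p_u*0.000000 + p_m*0.280000 + p_d*1.193539] = 0.397228
  V(1,+1) = exp(-r*dt) * [p_u*0.000000 + p_m*0.000000 + p_d*0.280000] = 0.049413
  V(0,+0) = exp(-r*dt) * [p_u*0.049413 + p_m*0.397228 + p_d*1.195189] = 0.483387


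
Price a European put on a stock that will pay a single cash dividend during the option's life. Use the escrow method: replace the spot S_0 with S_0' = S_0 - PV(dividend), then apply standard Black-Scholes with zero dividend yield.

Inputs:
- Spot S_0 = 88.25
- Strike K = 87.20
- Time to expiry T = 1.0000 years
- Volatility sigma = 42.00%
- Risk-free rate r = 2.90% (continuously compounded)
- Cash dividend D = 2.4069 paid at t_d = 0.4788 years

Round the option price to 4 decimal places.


PV(D) = D * exp(-r * t_d) = 2.4069 * 0.98621075 = 2.37371067
S_0' = S_0 - PV(D) = 88.2500 - 2.37371067 = 85.87628933
d1 = (ln(S_0'/K) + (r + sigma^2/2)*T) / (sigma*sqrt(T)) = 0.24262722
d2 = d1 - sigma*sqrt(T) = -0.17737278
exp(-rT) = 0.97141646
N(-d1) = 0.40414710; N(-d2) = 0.57039221
P = K * exp(-rT) * N(-d2) - S_0' * N(-d1) = 87.2000 * 0.97141646 * 0.57039221 - 85.87628933 * 0.40414710 = 13.6099

Answer: Price = 13.6099


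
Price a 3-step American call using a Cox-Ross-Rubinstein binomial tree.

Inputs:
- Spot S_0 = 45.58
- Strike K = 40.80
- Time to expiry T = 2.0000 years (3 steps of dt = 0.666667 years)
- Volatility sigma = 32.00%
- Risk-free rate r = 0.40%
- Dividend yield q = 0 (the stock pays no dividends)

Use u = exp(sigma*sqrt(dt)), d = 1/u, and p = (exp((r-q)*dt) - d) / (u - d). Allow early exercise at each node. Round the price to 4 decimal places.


dt = T/N = 0.666667
u = exp(sigma*sqrt(dt)) = 1.298590; d = 1/u = 0.770066
p = (exp((r-q)*dt) - d) / (u - d) = 0.440102
Discount per step: exp(-r*dt) = 0.997337
Stock lattice S(k, i) with i counting down-moves:
  k=0: S(0,0) = 45.5800
  k=1: S(1,0) = 59.1897; S(1,1) = 35.0996
  k=2: S(2,0) = 76.8632; S(2,1) = 45.5800; S(2,2) = 27.0290
  k=3: S(3,0) = 99.8137; S(3,1) = 59.1897; S(3,2) = 35.0996; S(3,3) = 20.8141
Terminal payoffs V(N, i) = max(S_T - K, 0):
  V(3,0) = 59.013729; V(3,1) = 18.389723; V(3,2) = 0.000000; V(3,3) = 0.000000
Backward induction: V(k, i) = exp(-r*dt) * [p * V(k+1, i) + (1-p) * V(k+1, i+1)]; then take max(V_cont, immediate exercise) for American.
  V(2,0) = exp(-r*dt) * [p*59.013729 + (1-p)*18.389723] = 36.171826; exercise = 36.063171; V(2,0) = max -> 36.171826
  V(2,1) = exp(-r*dt) * [p*18.389723 + (1-p)*0.000000] = 8.071793; exercise = 4.780000; V(2,1) = max -> 8.071793
  V(2,2) = exp(-r*dt) * [p*0.000000 + (1-p)*0.000000] = 0.000000; exercise = 0.000000; V(2,2) = max -> 0.000000
  V(1,0) = exp(-r*dt) * [p*36.171826 + (1-p)*8.071793] = 20.384231; exercise = 18.389723; V(1,0) = max -> 20.384231
  V(1,1) = exp(-r*dt) * [p*8.071793 + (1-p)*0.000000] = 3.542948; exercise = 0.000000; V(1,1) = max -> 3.542948
  V(0,0) = exp(-r*dt) * [p*20.384231 + (1-p)*3.542948] = 10.925650; exercise = 4.780000; V(0,0) = max -> 10.925650

Answer: Price = V(0,0) = 10.9256


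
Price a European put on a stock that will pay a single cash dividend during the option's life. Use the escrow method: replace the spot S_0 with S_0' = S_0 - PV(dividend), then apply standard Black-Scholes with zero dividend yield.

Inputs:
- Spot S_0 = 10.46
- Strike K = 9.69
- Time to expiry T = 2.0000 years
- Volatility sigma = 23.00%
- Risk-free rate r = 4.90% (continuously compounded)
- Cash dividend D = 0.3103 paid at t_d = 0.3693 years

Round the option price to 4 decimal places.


Answer: Price = 0.6567

Derivation:
PV(D) = D * exp(-r * t_d) = 0.3103 * 0.98206704 = 0.30473540
S_0' = S_0 - PV(D) = 10.4600 - 0.30473540 = 10.15526460
d1 = (ln(S_0'/K) + (r + sigma^2/2)*T) / (sigma*sqrt(T)) = 0.60810514
d2 = d1 - sigma*sqrt(T) = 0.28283602
exp(-rT) = 0.90664890
N(-d1) = 0.27155887; N(-d2) = 0.38865127
P = K * exp(-rT) * N(-d2) - S_0' * N(-d1) = 9.6900 * 0.90664890 * 0.38865127 - 10.15526460 * 0.27155887 = 0.6567


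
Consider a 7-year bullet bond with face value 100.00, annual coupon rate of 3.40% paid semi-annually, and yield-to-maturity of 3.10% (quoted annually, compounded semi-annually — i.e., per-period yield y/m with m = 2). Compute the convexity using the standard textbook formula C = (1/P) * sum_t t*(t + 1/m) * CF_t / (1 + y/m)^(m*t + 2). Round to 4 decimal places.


Coupon per period c = face * coupon_rate / m = 1.700000
Periods per year m = 2; per-period yield y/m = 0.015500
Number of cashflows N = 14
Cashflows (t years, CF_t, discount factor 1/(1+y/m)^(m*t), PV):
  t = 0.5000: CF_t = 1.700000, DF = 0.984737, PV = 1.674052
  t = 1.0000: CF_t = 1.700000, DF = 0.969706, PV = 1.648500
  t = 1.5000: CF_t = 1.700000, DF = 0.954905, PV = 1.623339
  t = 2.0000: CF_t = 1.700000, DF = 0.940330, PV = 1.598561
  t = 2.5000: CF_t = 1.700000, DF = 0.925977, PV = 1.574161
  t = 3.0000: CF_t = 1.700000, DF = 0.911844, PV = 1.550134
  t = 3.5000: CF_t = 1.700000, DF = 0.897926, PV = 1.526474
  t = 4.0000: CF_t = 1.700000, DF = 0.884220, PV = 1.503175
  t = 4.5000: CF_t = 1.700000, DF = 0.870724, PV = 1.480231
  t = 5.0000: CF_t = 1.700000, DF = 0.857434, PV = 1.457638
  t = 5.5000: CF_t = 1.700000, DF = 0.844347, PV = 1.435389
  t = 6.0000: CF_t = 1.700000, DF = 0.831459, PV = 1.413480
  t = 6.5000: CF_t = 1.700000, DF = 0.818768, PV = 1.391906
  t = 7.0000: CF_t = 101.700000, DF = 0.806271, PV = 81.997755
Price P = sum_t PV_t = 101.874797
Convexity numerator sum_t t*(t + 1/m) * CF_t / (1+y/m)^(m*t + 2):
  t = 0.5000: term = 0.811669
  t = 1.0000: term = 2.397841
  t = 1.5000: term = 4.722484
  t = 2.0000: term = 7.750672
  t = 2.5000: term = 11.448555
  t = 3.0000: term = 15.783336
  t = 3.5000: term = 20.723238
  t = 4.0000: term = 26.237482
  t = 4.5000: term = 32.296260
  t = 5.0000: term = 38.870711
  t = 5.5000: term = 45.932893
  t = 6.0000: term = 53.455764
  t = 6.5000: term = 61.413154
  t = 7.0000: term = 4174.470655
Convexity = (1/P) * sum = 4496.314715 / 101.874797 = 44.135692

Answer: Convexity = 44.1357


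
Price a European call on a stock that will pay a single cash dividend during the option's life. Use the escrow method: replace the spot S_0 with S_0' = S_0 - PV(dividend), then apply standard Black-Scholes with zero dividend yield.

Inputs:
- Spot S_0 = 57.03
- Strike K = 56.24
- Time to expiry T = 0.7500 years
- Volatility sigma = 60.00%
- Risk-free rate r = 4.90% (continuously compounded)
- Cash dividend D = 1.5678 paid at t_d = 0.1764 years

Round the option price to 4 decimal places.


Answer: Price = 11.8855

Derivation:
PV(D) = D * exp(-r * t_d) = 1.5678 * 0.99139365 = 1.55430696
S_0' = S_0 - PV(D) = 57.0300 - 1.55430696 = 55.47569304
d1 = (ln(S_0'/K) + (r + sigma^2/2)*T) / (sigma*sqrt(T)) = 0.30419953
d2 = d1 - sigma*sqrt(T) = -0.21541571
exp(-rT) = 0.96391708
N(d1) = 0.61951206; N(d2) = 0.41472161
C = S_0' * N(d1) - K * exp(-rT) * N(d2) = 55.47569304 * 0.61951206 - 56.2400 * 0.96391708 * 0.41472161 = 11.8855


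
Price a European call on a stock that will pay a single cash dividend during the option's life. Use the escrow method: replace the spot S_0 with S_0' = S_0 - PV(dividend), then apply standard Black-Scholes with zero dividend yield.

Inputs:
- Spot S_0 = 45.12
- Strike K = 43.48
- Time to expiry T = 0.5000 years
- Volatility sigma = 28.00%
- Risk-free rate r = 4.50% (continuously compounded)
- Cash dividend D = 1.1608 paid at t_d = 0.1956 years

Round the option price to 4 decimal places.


PV(D) = D * exp(-r * t_d) = 1.1608 * 0.99123662 = 1.15062747
S_0' = S_0 - PV(D) = 45.1200 - 1.15062747 = 43.96937253
d1 = (ln(S_0'/K) + (r + sigma^2/2)*T) / (sigma*sqrt(T)) = 0.26916651
d2 = d1 - sigma*sqrt(T) = 0.07117661
exp(-rT) = 0.97775124
N(d1) = 0.60609923; N(d2) = 0.52837140
C = S_0' * N(d1) - K * exp(-rT) * N(d2) = 43.96937253 * 0.60609923 - 43.4800 * 0.97775124 * 0.52837140 = 4.1873

Answer: Price = 4.1873


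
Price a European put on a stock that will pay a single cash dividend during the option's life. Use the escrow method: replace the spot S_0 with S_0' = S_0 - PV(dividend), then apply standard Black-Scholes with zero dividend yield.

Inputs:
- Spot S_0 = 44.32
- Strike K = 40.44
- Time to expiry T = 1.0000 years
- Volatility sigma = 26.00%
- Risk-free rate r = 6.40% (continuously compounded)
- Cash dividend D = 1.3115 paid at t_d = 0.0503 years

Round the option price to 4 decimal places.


Answer: Price = 2.1226

Derivation:
PV(D) = D * exp(-r * t_d) = 1.3115 * 0.99678598 = 1.30728481
S_0' = S_0 - PV(D) = 44.3200 - 1.30728481 = 43.01271519
d1 = (ln(S_0'/K) + (r + sigma^2/2)*T) / (sigma*sqrt(T)) = 0.61337069
d2 = d1 - sigma*sqrt(T) = 0.35337069
exp(-rT) = 0.93800500
N(-d1) = 0.26981563; N(-d2) = 0.36190528
P = K * exp(-rT) * N(-d2) - S_0' * N(-d1) = 40.4400 * 0.93800500 * 0.36190528 - 43.01271519 * 0.26981563 = 2.1226


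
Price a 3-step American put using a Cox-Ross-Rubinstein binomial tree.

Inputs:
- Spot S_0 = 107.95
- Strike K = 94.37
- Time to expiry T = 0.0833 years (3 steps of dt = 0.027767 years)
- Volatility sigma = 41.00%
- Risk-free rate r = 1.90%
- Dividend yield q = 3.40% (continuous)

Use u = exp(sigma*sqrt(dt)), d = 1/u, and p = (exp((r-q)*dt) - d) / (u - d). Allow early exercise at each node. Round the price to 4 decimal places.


dt = T/N = 0.027767
u = exp(sigma*sqrt(dt)) = 1.070708; d = 1/u = 0.933962
p = (exp((r-q)*dt) - d) / (u - d) = 0.479882
Discount per step: exp(-r*dt) = 0.999473
Stock lattice S(k, i) with i counting down-moves:
  k=0: S(0,0) = 107.9500
  k=1: S(1,0) = 115.5829; S(1,1) = 100.8212
  k=2: S(2,0) = 123.7555; S(2,1) = 107.9500; S(2,2) = 94.1631
  k=3: S(3,0) = 132.5059; S(3,1) = 115.5829; S(3,2) = 100.8212; S(3,3) = 87.9448
Terminal payoffs V(N, i) = max(K - S_T, 0):
  V(3,0) = 0.000000; V(3,1) = 0.000000; V(3,2) = 0.000000; V(3,3) = 6.425216
Backward induction: V(k, i) = exp(-r*dt) * [p * V(k+1, i) + (1-p) * V(k+1, i+1)]; then take max(V_cont, immediate exercise) for American.
  V(2,0) = exp(-r*dt) * [p*0.000000 + (1-p)*0.000000] = 0.000000; exercise = 0.000000; V(2,0) = max -> 0.000000
  V(2,1) = exp(-r*dt) * [p*0.000000 + (1-p)*0.000000] = 0.000000; exercise = 0.000000; V(2,1) = max -> 0.000000
  V(2,2) = exp(-r*dt) * [p*0.000000 + (1-p)*6.425216] = 3.340111; exercise = 0.206858; V(2,2) = max -> 3.340111
  V(1,0) = exp(-r*dt) * [p*0.000000 + (1-p)*0.000000] = 0.000000; exercise = 0.000000; V(1,0) = max -> 0.000000
  V(1,1) = exp(-r*dt) * [p*0.000000 + (1-p)*3.340111] = 1.736337; exercise = 0.000000; V(1,1) = max -> 1.736337
  V(0,0) = exp(-r*dt) * [p*0.000000 + (1-p)*1.736337] = 0.902625; exercise = 0.000000; V(0,0) = max -> 0.902625

Answer: Price = V(0,0) = 0.9026


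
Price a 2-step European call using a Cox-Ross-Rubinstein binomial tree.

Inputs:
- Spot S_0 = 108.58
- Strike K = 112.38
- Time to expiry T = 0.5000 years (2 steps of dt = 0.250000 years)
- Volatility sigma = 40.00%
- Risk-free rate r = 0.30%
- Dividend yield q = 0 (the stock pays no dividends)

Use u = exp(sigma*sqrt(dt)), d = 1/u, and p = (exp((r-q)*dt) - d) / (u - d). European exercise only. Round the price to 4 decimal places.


Answer: Price = V(0,0) = 10.1201

Derivation:
dt = T/N = 0.250000
u = exp(sigma*sqrt(dt)) = 1.221403; d = 1/u = 0.818731
p = (exp((r-q)*dt) - d) / (u - d) = 0.452029
Discount per step: exp(-r*dt) = 0.999250
Stock lattice S(k, i) with i counting down-moves:
  k=0: S(0,0) = 108.5800
  k=1: S(1,0) = 132.6199; S(1,1) = 88.8978
  k=2: S(2,0) = 161.9823; S(2,1) = 108.5800; S(2,2) = 72.7834
Terminal payoffs V(N, i) = max(S_T - K, 0):
  V(2,0) = 49.602326; V(2,1) = 0.000000; V(2,2) = 0.000000
Backward induction: V(k, i) = exp(-r*dt) * [p * V(k+1, i) + (1-p) * V(k+1, i+1)].
  V(1,0) = exp(-r*dt) * [p*49.602326 + (1-p)*0.000000] = 22.404893
  V(1,1) = exp(-r*dt) * [p*0.000000 + (1-p)*0.000000] = 0.000000
  V(0,0) = exp(-r*dt) * [p*22.404893 + (1-p)*0.000000] = 10.120074


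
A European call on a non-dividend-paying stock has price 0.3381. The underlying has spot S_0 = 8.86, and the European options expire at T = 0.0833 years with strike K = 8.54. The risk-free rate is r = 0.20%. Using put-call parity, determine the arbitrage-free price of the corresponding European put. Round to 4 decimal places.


Answer: Put price = 0.0167

Derivation:
Put-call parity: C - P = S_0 * exp(-qT) - K * exp(-rT).
S_0 * exp(-qT) = 8.8600 * 1.00000000 = 8.86000000
K * exp(-rT) = 8.5400 * 0.99983341 = 8.53857735
P = C - S*exp(-qT) + K*exp(-rT)
P = 0.3381 - 8.86000000 + 8.53857735 = 0.0167


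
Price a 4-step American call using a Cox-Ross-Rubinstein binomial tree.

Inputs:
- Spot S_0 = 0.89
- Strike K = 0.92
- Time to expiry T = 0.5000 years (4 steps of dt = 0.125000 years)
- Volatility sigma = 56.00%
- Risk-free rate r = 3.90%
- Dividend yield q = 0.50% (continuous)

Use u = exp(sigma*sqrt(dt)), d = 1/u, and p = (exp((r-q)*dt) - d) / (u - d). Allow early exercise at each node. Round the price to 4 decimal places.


Answer: Price = V(0,0) = 0.1299

Derivation:
dt = T/N = 0.125000
u = exp(sigma*sqrt(dt)) = 1.218950; d = 1/u = 0.820378
p = (exp((r-q)*dt) - d) / (u - d) = 0.461349
Discount per step: exp(-r*dt) = 0.995137
Stock lattice S(k, i) with i counting down-moves:
  k=0: S(0,0) = 0.8900
  k=1: S(1,0) = 1.0849; S(1,1) = 0.7301
  k=2: S(2,0) = 1.3224; S(2,1) = 0.8900; S(2,2) = 0.5990
  k=3: S(3,0) = 1.6119; S(3,1) = 1.0849; S(3,2) = 0.7301; S(3,3) = 0.4914
  k=4: S(4,0) = 1.9649; S(4,1) = 1.3224; S(4,2) = 0.8900; S(4,3) = 0.5990; S(4,4) = 0.4031
Terminal payoffs V(N, i) = max(S_T - K, 0):
  V(4,0) = 1.044869; V(4,1) = 0.402397; V(4,2) = 0.000000; V(4,3) = 0.000000; V(4,4) = 0.000000
Backward induction: V(k, i) = exp(-r*dt) * [p * V(k+1, i) + (1-p) * V(k+1, i+1)]; then take max(V_cont, immediate exercise) for American.
  V(3,0) = exp(-r*dt) * [p*1.044869 + (1-p)*0.402397] = 0.695403; exercise = 0.691936; V(3,0) = max -> 0.695403
  V(3,1) = exp(-r*dt) * [p*0.402397 + (1-p)*0.000000] = 0.184743; exercise = 0.164866; V(3,1) = max -> 0.184743
  V(3,2) = exp(-r*dt) * [p*0.000000 + (1-p)*0.000000] = 0.000000; exercise = 0.000000; V(3,2) = max -> 0.000000
  V(3,3) = exp(-r*dt) * [p*0.000000 + (1-p)*0.000000] = 0.000000; exercise = 0.000000; V(3,3) = max -> 0.000000
  V(2,0) = exp(-r*dt) * [p*0.695403 + (1-p)*0.184743] = 0.418291; exercise = 0.402397; V(2,0) = max -> 0.418291
  V(2,1) = exp(-r*dt) * [p*0.184743 + (1-p)*0.000000] = 0.084816; exercise = 0.000000; V(2,1) = max -> 0.084816
  V(2,2) = exp(-r*dt) * [p*0.000000 + (1-p)*0.000000] = 0.000000; exercise = 0.000000; V(2,2) = max -> 0.000000
  V(1,0) = exp(-r*dt) * [p*0.418291 + (1-p)*0.084816] = 0.237504; exercise = 0.164866; V(1,0) = max -> 0.237504
  V(1,1) = exp(-r*dt) * [p*0.084816 + (1-p)*0.000000] = 0.038940; exercise = 0.000000; V(1,1) = max -> 0.038940
  V(0,0) = exp(-r*dt) * [p*0.237504 + (1-p)*0.038940] = 0.129912; exercise = 0.000000; V(0,0) = max -> 0.129912


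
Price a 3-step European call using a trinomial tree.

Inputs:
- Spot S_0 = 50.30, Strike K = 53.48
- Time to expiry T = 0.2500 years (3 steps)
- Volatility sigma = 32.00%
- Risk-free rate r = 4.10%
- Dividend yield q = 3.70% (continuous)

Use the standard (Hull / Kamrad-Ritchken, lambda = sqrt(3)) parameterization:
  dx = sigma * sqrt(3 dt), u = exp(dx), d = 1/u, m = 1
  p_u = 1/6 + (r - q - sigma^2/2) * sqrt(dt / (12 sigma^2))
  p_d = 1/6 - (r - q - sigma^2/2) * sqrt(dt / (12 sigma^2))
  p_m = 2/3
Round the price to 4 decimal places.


dt = T/N = 0.083333; dx = sigma*sqrt(3*dt) = 0.160000
u = exp(dx) = 1.173511; d = 1/u = 0.852144
p_u = 0.154375, p_m = 0.666667, p_d = 0.178958
Discount per step: exp(-r*dt) = 0.996589
Stock lattice S(k, j) with j the centered position index:
  k=0: S(0,+0) = 50.3000
  k=1: S(1,-1) = 42.8628; S(1,+0) = 50.3000; S(1,+1) = 59.0276
  k=2: S(2,-2) = 36.5253; S(2,-1) = 42.8628; S(2,+0) = 50.3000; S(2,+1) = 59.0276; S(2,+2) = 69.2695
  k=3: S(3,-3) = 31.1248; S(3,-2) = 36.5253; S(3,-1) = 42.8628; S(3,+0) = 50.3000; S(3,+1) = 59.0276; S(3,+2) = 69.2695; S(3,+3) = 81.2885
Terminal payoffs V(N, j) = max(S_T - K, 0):
  V(3,-3) = 0.000000; V(3,-2) = 0.000000; V(3,-1) = 0.000000; V(3,+0) = 0.000000; V(3,+1) = 5.547597; V(3,+2) = 15.789527; V(3,+3) = 27.808542
Backward induction: V(k, j) = exp(-r*dt) * [p_u * V(k+1, j+1) + p_m * V(k+1, j) + p_d * V(k+1, j-1)]
  V(2,-2) = exp(-r*dt) * [p_u*0.000000 + p_m*0.000000 + p_d*0.000000] = 0.000000
  V(2,-1) = exp(-r*dt) * [p_u*0.000000 + p_m*0.000000 + p_d*0.000000] = 0.000000
  V(2,+0) = exp(-r*dt) * [p_u*5.547597 + p_m*0.000000 + p_d*0.000000] = 0.853489
  V(2,+1) = exp(-r*dt) * [p_u*15.789527 + p_m*5.547597 + p_d*0.000000] = 6.114977
  V(2,+2) = exp(-r*dt) * [p_u*27.808542 + p_m*15.789527 + p_d*5.547597] = 15.758151
  V(1,-1) = exp(-r*dt) * [p_u*0.853489 + p_m*0.000000 + p_d*0.000000] = 0.131308
  V(1,+0) = exp(-r*dt) * [p_u*6.114977 + p_m*0.853489 + p_d*0.000000] = 1.507832
  V(1,+1) = exp(-r*dt) * [p_u*15.758151 + p_m*6.114977 + p_d*0.853489] = 6.639332
  V(0,+0) = exp(-r*dt) * [p_u*6.639332 + p_m*1.507832 + p_d*0.131308] = 2.046662

Answer: Price = V(0,0) = 2.0467


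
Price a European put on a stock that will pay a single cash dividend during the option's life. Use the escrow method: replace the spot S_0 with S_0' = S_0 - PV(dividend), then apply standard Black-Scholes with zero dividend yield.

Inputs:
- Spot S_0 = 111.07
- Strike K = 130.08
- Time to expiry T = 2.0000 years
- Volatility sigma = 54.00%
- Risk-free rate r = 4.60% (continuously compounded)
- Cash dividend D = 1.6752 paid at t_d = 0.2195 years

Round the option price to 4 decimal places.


PV(D) = D * exp(-r * t_d) = 1.6752 * 0.98995380 = 1.65837061
S_0' = S_0 - PV(D) = 111.0700 - 1.65837061 = 109.41162939
d1 = (ln(S_0'/K) + (r + sigma^2/2)*T) / (sigma*sqrt(T)) = 0.27572914
d2 = d1 - sigma*sqrt(T) = -0.48794618
exp(-rT) = 0.91210515
N(-d1) = 0.39137806; N(-d2) = 0.68720602
P = K * exp(-rT) * N(-d2) - S_0' * N(-d1) = 130.0800 * 0.91210515 * 0.68720602 - 109.41162939 * 0.39137806 = 38.7134

Answer: Price = 38.7134


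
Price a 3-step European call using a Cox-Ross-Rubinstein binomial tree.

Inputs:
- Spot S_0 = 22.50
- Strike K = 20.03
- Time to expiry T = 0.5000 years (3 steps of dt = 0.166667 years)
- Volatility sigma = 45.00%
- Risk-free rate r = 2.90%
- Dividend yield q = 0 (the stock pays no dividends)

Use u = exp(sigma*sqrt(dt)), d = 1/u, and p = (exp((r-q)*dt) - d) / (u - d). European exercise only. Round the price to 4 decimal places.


dt = T/N = 0.166667
u = exp(sigma*sqrt(dt)) = 1.201669; d = 1/u = 0.832176
p = (exp((r-q)*dt) - d) / (u - d) = 0.467313
Discount per step: exp(-r*dt) = 0.995178
Stock lattice S(k, i) with i counting down-moves:
  k=0: S(0,0) = 22.5000
  k=1: S(1,0) = 27.0376; S(1,1) = 18.7240
  k=2: S(2,0) = 32.4902; S(2,1) = 22.5000; S(2,2) = 15.5816
  k=3: S(3,0) = 39.0425; S(3,1) = 27.0376; S(3,2) = 18.7240; S(3,3) = 12.9666
Terminal payoffs V(N, i) = max(S_T - K, 0):
  V(3,0) = 19.012488; V(3,1) = 7.007561; V(3,2) = 0.000000; V(3,3) = 0.000000
Backward induction: V(k, i) = exp(-r*dt) * [p * V(k+1, i) + (1-p) * V(k+1, i+1)].
  V(2,0) = exp(-r*dt) * [p*19.012488 + (1-p)*7.007561] = 12.556787
  V(2,1) = exp(-r*dt) * [p*7.007561 + (1-p)*0.000000] = 3.258938
  V(2,2) = exp(-r*dt) * [p*0.000000 + (1-p)*0.000000] = 0.000000
  V(1,0) = exp(-r*dt) * [p*12.556787 + (1-p)*3.258938] = 7.567284
  V(1,1) = exp(-r*dt) * [p*3.258938 + (1-p)*0.000000] = 1.515602
  V(0,0) = exp(-r*dt) * [p*7.567284 + (1-p)*1.515602] = 4.322691

Answer: Price = V(0,0) = 4.3227


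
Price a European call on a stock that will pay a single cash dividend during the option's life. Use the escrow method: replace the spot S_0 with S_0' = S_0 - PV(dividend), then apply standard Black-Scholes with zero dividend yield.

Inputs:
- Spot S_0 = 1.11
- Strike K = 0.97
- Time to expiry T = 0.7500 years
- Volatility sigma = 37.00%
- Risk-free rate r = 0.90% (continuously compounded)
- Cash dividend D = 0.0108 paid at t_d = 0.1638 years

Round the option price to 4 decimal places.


Answer: Price = 0.2100

Derivation:
PV(D) = D * exp(-r * t_d) = 0.0108 * 0.99852689 = 0.01078409
S_0' = S_0 - PV(D) = 1.1100 - 0.01078409 = 1.09921591
d1 = (ln(S_0'/K) + (r + sigma^2/2)*T) / (sigma*sqrt(T)) = 0.57155749
d2 = d1 - sigma*sqrt(T) = 0.25112809
exp(-rT) = 0.99327273
N(d1) = 0.71618910; N(d2) = 0.59914246
C = S_0' * N(d1) - K * exp(-rT) * N(d2) = 1.09921591 * 0.71618910 - 0.9700 * 0.99327273 * 0.59914246 = 0.2100


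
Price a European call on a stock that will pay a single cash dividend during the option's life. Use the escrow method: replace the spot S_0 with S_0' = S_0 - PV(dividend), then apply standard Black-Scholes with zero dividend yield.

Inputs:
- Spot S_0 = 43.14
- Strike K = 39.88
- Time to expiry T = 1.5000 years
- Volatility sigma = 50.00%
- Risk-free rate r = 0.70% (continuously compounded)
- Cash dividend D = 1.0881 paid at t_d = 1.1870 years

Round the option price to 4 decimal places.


PV(D) = D * exp(-r * t_d) = 1.0881 * 0.99172542 = 1.07909643
S_0' = S_0 - PV(D) = 43.1400 - 1.07909643 = 42.06090357
d1 = (ln(S_0'/K) + (r + sigma^2/2)*T) / (sigma*sqrt(T)) = 0.41027926
d2 = d1 - sigma*sqrt(T) = -0.20209318
exp(-rT) = 0.98955493
N(d1) = 0.65919945; N(d2) = 0.41992194
C = S_0' * N(d1) - K * exp(-rT) * N(d2) = 42.06090357 * 0.65919945 - 39.8800 * 0.98955493 * 0.41992194 = 11.1550

Answer: Price = 11.1550


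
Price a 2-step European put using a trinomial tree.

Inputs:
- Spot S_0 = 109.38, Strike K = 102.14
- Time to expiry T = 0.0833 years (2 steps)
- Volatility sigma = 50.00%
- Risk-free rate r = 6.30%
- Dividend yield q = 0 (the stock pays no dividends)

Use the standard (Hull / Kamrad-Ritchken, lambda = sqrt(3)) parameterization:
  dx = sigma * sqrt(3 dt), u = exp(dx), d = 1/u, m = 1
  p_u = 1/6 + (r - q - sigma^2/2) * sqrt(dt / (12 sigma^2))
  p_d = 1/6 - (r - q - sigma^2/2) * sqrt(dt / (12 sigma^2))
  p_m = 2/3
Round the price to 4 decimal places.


dt = T/N = 0.041650; dx = sigma*sqrt(3*dt) = 0.176741
u = exp(dx) = 1.193322; d = 1/u = 0.837997
p_u = 0.159361, p_m = 0.666667, p_d = 0.173972
Discount per step: exp(-r*dt) = 0.997379
Stock lattice S(k, j) with j the centered position index:
  k=0: S(0,+0) = 109.3800
  k=1: S(1,-1) = 91.6601; S(1,+0) = 109.3800; S(1,+1) = 130.5256
  k=2: S(2,-2) = 76.8108; S(2,-1) = 91.6601; S(2,+0) = 109.3800; S(2,+1) = 130.5256; S(2,+2) = 155.7591
Terminal payoffs V(N, j) = max(K - S_T, 0):
  V(2,-2) = 25.329190; V(2,-1) = 10.479941; V(2,+0) = 0.000000; V(2,+1) = 0.000000; V(2,+2) = 0.000000
Backward induction: V(k, j) = exp(-r*dt) * [p_u * V(k+1, j+1) + p_m * V(k+1, j) + p_d * V(k+1, j-1)]
  V(1,-1) = exp(-r*dt) * [p_u*0.000000 + p_m*10.479941 + p_d*25.329190] = 11.363341
  V(1,+0) = exp(-r*dt) * [p_u*0.000000 + p_m*0.000000 + p_d*10.479941] = 1.818438
  V(1,+1) = exp(-r*dt) * [p_u*0.000000 + p_m*0.000000 + p_d*0.000000] = 0.000000
  V(0,+0) = exp(-r*dt) * [p_u*0.000000 + p_m*1.818438 + p_d*11.363341] = 3.180838

Answer: Price = V(0,0) = 3.1808


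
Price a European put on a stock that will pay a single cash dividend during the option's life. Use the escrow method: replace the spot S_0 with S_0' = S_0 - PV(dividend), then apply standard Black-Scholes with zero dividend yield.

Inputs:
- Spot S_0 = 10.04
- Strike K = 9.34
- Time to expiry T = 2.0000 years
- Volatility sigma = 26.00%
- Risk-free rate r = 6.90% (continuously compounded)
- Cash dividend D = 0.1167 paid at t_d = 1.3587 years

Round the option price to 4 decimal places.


PV(D) = D * exp(-r * t_d) = 0.1167 * 0.91051009 = 0.10625653
S_0' = S_0 - PV(D) = 10.0400 - 0.10625653 = 9.93374347
d1 = (ln(S_0'/K) + (r + sigma^2/2)*T) / (sigma*sqrt(T)) = 0.72677289
d2 = d1 - sigma*sqrt(T) = 0.35907737
exp(-rT) = 0.87109869
N(-d1) = 0.23368255; N(-d2) = 0.35976861
P = K * exp(-rT) * N(-d2) - S_0' * N(-d1) = 9.3400 * 0.87109869 * 0.35976861 - 9.93374347 * 0.23368255 = 0.6058

Answer: Price = 0.6058


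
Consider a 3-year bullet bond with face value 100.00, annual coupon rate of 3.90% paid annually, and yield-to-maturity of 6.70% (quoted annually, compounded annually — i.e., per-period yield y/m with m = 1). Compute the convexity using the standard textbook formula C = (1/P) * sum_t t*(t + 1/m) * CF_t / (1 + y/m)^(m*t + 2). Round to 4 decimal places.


Answer: Convexity = 9.9987

Derivation:
Coupon per period c = face * coupon_rate / m = 3.900000
Periods per year m = 1; per-period yield y/m = 0.067000
Number of cashflows N = 3
Cashflows (t years, CF_t, discount factor 1/(1+y/m)^(m*t), PV):
  t = 1.0000: CF_t = 3.900000, DF = 0.937207, PV = 3.655108
  t = 2.0000: CF_t = 3.900000, DF = 0.878357, PV = 3.425593
  t = 3.0000: CF_t = 103.900000, DF = 0.823203, PV = 85.530752
Price P = sum_t PV_t = 92.611453
Convexity numerator sum_t t*(t + 1/m) * CF_t / (1+y/m)^(m*t + 2):
  t = 1.0000: term = 6.420980
  t = 2.0000: term = 18.053366
  t = 3.0000: term = 901.518610
Convexity = (1/P) * sum = 925.992957 / 92.611453 = 9.998687


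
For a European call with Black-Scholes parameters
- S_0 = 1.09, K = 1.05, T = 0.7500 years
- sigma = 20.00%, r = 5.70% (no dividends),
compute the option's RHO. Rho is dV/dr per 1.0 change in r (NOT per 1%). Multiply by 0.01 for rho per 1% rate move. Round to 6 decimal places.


Answer: Rho = 0.487864

Derivation:
d1 = 0.5492767975; d2 = 0.3760717168
phi(d1) = 0.3430802022; exp(-qT) = 1.0000000000; exp(-rT) = 0.9581508979
N(d2) = 0.6465682099
Rho = K*T*exp(-rT)*N(d2) = 1.0500 * 0.7500 * 0.9581508979 * 0.6465682099 = 0.487864


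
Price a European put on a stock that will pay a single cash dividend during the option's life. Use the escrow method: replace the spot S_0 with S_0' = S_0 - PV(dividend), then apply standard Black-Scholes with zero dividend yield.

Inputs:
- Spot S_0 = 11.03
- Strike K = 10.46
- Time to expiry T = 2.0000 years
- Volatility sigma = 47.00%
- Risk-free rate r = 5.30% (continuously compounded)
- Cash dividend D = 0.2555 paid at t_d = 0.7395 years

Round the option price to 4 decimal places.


PV(D) = D * exp(-r * t_d) = 0.2555 * 0.96156463 = 0.24567976
S_0' = S_0 - PV(D) = 11.0300 - 0.24567976 = 10.78432024
d1 = (ln(S_0'/K) + (r + sigma^2/2)*T) / (sigma*sqrt(T)) = 0.53775439
d2 = d1 - sigma*sqrt(T) = -0.12692598
exp(-rT) = 0.89942465
N(-d1) = 0.29537331; N(-d2) = 0.55050051
P = K * exp(-rT) * N(-d2) - S_0' * N(-d1) = 10.4600 * 0.89942465 * 0.55050051 - 10.78432024 * 0.29537331 = 1.9937

Answer: Price = 1.9937


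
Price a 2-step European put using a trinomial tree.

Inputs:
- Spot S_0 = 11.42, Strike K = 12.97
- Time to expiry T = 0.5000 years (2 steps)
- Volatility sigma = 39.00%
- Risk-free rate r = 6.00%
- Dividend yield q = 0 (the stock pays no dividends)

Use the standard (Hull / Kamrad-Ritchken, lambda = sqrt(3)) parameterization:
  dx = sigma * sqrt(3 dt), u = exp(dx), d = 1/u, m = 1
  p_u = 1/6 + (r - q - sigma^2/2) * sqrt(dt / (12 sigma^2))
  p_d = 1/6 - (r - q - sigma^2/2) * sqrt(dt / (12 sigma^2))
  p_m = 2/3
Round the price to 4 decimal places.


Answer: Price = V(0,0) = 2.0362

Derivation:
dt = T/N = 0.250000; dx = sigma*sqrt(3*dt) = 0.337750
u = exp(dx) = 1.401790; d = 1/u = 0.713374
p_u = 0.160727, p_m = 0.666667, p_d = 0.172607
Discount per step: exp(-r*dt) = 0.985112
Stock lattice S(k, j) with j the centered position index:
  k=0: S(0,+0) = 11.4200
  k=1: S(1,-1) = 8.1467; S(1,+0) = 11.4200; S(1,+1) = 16.0084
  k=2: S(2,-2) = 5.8117; S(2,-1) = 8.1467; S(2,+0) = 11.4200; S(2,+1) = 16.0084; S(2,+2) = 22.4405
Terminal payoffs V(N, j) = max(K - S_T, 0):
  V(2,-2) = 7.158339; V(2,-1) = 4.823273; V(2,+0) = 1.550000; V(2,+1) = 0.000000; V(2,+2) = 0.000000
Backward induction: V(k, j) = exp(-r*dt) * [p_u * V(k+1, j+1) + p_m * V(k+1, j) + p_d * V(k+1, j-1)]
  V(1,-1) = exp(-r*dt) * [p_u*1.550000 + p_m*4.823273 + p_d*7.158339] = 4.630242
  V(1,+0) = exp(-r*dt) * [p_u*0.000000 + p_m*1.550000 + p_d*4.823273] = 1.838083
  V(1,+1) = exp(-r*dt) * [p_u*0.000000 + p_m*0.000000 + p_d*1.550000] = 0.263557
  V(0,+0) = exp(-r*dt) * [p_u*0.263557 + p_m*1.838083 + p_d*4.630242] = 2.036187


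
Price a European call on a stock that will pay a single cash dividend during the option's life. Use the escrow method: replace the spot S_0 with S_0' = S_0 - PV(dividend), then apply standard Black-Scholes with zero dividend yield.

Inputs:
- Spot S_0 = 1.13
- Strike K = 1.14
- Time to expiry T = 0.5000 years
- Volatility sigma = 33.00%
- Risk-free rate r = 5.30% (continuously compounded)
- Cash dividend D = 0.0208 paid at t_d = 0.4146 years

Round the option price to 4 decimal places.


Answer: Price = 0.1028

Derivation:
PV(D) = D * exp(-r * t_d) = 0.0208 * 0.97826587 = 0.02034793
S_0' = S_0 - PV(D) = 1.1300 - 0.02034793 = 1.10965207
d1 = (ln(S_0'/K) + (r + sigma^2/2)*T) / (sigma*sqrt(T)) = 0.11460810
d2 = d1 - sigma*sqrt(T) = -0.11873714
exp(-rT) = 0.97384804
N(d1) = 0.54562212; N(d2) = 0.45274180
C = S_0' * N(d1) - K * exp(-rT) * N(d2) = 1.10965207 * 0.54562212 - 1.1400 * 0.97384804 * 0.45274180 = 0.1028


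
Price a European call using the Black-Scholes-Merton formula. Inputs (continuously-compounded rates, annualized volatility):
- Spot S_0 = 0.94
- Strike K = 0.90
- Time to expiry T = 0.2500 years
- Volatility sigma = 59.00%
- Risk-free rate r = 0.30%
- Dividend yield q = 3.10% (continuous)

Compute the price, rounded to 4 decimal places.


d1 = (ln(S/K) + (r - q + 0.5*sigma^2) * T) / (sigma * sqrt(T)) = 0.27117835
d2 = d1 - sigma * sqrt(T) = -0.02382165
exp(-rT) = 0.99925028; exp(-qT) = 0.99227995
C = S_0 * exp(-qT) * N(d1) - K * exp(-rT) * N(d2)
N(d1) = 0.60687307; N(d2) = 0.49049743
C = 0.9400 * 0.99227995 * 0.60687307 - 0.9000 * 0.99925028 * 0.49049743 = 0.1249

Answer: Price = 0.1249


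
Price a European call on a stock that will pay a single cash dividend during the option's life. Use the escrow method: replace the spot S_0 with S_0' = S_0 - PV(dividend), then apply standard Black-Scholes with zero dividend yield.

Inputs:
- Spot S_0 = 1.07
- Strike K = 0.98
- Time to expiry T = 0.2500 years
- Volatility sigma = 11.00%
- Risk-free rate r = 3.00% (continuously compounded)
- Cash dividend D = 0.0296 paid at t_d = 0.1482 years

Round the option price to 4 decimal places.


PV(D) = D * exp(-r * t_d) = 0.0296 * 0.99556387 = 0.02946869
S_0' = S_0 - PV(D) = 1.0700 - 0.02946869 = 1.04053131
d1 = (ln(S_0'/K) + (r + sigma^2/2)*T) / (sigma*sqrt(T)) = 1.25357572
d2 = d1 - sigma*sqrt(T) = 1.19857572
exp(-rT) = 0.99252805
N(d1) = 0.89500187; N(d2) = 0.88465352
C = S_0' * N(d1) - K * exp(-rT) * N(d2) = 1.04053131 * 0.89500187 - 0.9800 * 0.99252805 * 0.88465352 = 0.0708

Answer: Price = 0.0708


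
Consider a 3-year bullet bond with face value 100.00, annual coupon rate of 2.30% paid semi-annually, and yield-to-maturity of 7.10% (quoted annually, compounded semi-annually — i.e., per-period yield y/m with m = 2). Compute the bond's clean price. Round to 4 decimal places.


Coupon per period c = face * coupon_rate / m = 1.150000
Periods per year m = 2; per-period yield y/m = 0.035500
Number of cashflows N = 6
Cashflows (t years, CF_t, discount factor 1/(1+y/m)^(m*t), PV):
  t = 0.5000: CF_t = 1.150000, DF = 0.965717, PV = 1.110575
  t = 1.0000: CF_t = 1.150000, DF = 0.932609, PV = 1.072501
  t = 1.5000: CF_t = 1.150000, DF = 0.900637, PV = 1.035732
  t = 2.0000: CF_t = 1.150000, DF = 0.869760, PV = 1.000224
  t = 2.5000: CF_t = 1.150000, DF = 0.839942, PV = 0.965934
  t = 3.0000: CF_t = 101.150000, DF = 0.811147, PV = 82.047484
Price P = sum_t PV_t = 87.232450

Answer: Price = 87.2324
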